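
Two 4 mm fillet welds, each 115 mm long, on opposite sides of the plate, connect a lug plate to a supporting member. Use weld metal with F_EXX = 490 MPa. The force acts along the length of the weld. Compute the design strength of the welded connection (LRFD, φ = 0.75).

φR_n ≈ 143 kN

Effective throat t_e = 0.707 × 4 = 2.828 mm.
Total length L = 230 mm; A_we = 2.828 × 230 = 650.4 mm².
F_nw = 0.6 F_EXX = 0.6 × 490 = 294 MPa.
φR_n = 0.75 × 294 × 650.4 × 10⁻³ = 143.4 kN.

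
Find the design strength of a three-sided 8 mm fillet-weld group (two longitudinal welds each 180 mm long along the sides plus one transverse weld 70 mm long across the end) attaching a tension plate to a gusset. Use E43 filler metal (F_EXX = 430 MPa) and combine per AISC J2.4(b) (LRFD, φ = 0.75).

φR_n ≈ 471 kN

t_e = 0.707 × 8 = 5.656 mm.
R_nwl = 0.6 × 430 × 5.656 × 360 × 10⁻³ = 525.3 kN (longitudinal, 2 welds).
R_nwt = 0.6 × 430 × 5.656 × 70 × 10⁻³ = 102.1 kN (transverse, base value).
(i) R_nwl + R_nwt = 627.5 kN; (ii) 0.85 R_nwl + 1.5 R_nwt = 599.8 kN.
R_n = max = 627.5 kN [governs: (i)]; φR_n = 470.6 kN.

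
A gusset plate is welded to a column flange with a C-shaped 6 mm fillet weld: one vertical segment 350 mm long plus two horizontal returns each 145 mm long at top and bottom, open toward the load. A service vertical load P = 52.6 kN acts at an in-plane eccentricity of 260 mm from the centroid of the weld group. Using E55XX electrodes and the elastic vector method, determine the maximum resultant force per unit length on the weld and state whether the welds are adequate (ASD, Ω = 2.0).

f_max ≈ 260 N/mm; adequate

E55XX → F_EXX = 550 MPa.
Total weld length L_w = 640 mm. Treat welds as unit-width lines.
Centroid: x̄ = 2×145×72.5 / 640 = 32.85 mm from the vertical weld.
Polar moment about centroid: J = I_x + I_y = [350³/12 + 2×145×175²] + [350×32.85² + 2(145³/12 + 145×39.65²)] = 13800000 mm³.
Direct shear f_v = P/L_w = 52.6×10³ / 640 = 82.19 N/mm (vertical).
Torsion M = P·e = 52.6×10³ × 260 = 13676000 N·mm.
Critical point at (x, y) = (112.1, 175) from centroid. f_tx = M·y/J = 173.5 N/mm; f_ty = M·x/J = 111.2 N/mm.
Resultant f_max = √[f_tx² + (f_v + f_ty)²] = √[173.5² + (82.19 + 111.2)²] = 259.8 N/mm.
Capacity per unit length: r_n/Ω = (1/2.0) × 0.6 × 550 × (0.707 × 6) = 699.9 N/mm.
259.8 ≤ 699.9 → adequate.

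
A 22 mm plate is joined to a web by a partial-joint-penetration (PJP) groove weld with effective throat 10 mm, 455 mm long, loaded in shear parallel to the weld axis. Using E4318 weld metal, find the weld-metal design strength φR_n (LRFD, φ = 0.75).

φR_n ≈ 880 kN

E43XX → F_EXX = 430 MPa.
Effective throat (given) t_e = 10 mm.
A_we = 10 × 455 = 4550 mm².
F_nw = 0.6 F_EXX = 258 MPa.
φR_n = 0.75 × 258 × 4550 × 10⁻³ = 880.4 kN.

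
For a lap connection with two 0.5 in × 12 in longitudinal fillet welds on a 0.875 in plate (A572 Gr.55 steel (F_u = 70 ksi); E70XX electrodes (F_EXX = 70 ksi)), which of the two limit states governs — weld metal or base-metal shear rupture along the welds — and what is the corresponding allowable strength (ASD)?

t_e = 0.707 × 0.5 = 0.3535 in; L = 24 in.
Weld metal: R_n/Ω = (1/2.0) × 0.6 × 70 × 0.3535 × 24 = 178.2 kip.
Base metal (shear rupture): R_n/Ω = (1/2.0) × 0.6 × 70 × 0.875 × 24 = 441 kip.
Governing: weld metal.

R_n/Ω ≈ 178 kip (weld metal governs)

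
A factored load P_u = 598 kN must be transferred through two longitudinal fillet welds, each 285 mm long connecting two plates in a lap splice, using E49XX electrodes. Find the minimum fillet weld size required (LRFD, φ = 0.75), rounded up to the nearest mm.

w = 7 mm

E49XX → F_EXX = 490 MPa.
Total weld length L = 570 mm.
Required throat t_e = P_u / (φ × 0.6 F_EXX × L) = 598 / (0.75 × 0.6 × 490 × 570 × 10⁻³) = 4.758 mm.
Required leg w = t_e / 0.707 = 6.73 mm → use 7 mm.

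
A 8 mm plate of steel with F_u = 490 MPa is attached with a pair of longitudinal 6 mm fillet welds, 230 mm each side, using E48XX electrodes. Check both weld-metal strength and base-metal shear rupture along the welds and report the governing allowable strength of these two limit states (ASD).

E48XX → F_EXX = 480 MPa.
t_e = 0.707 × 6 = 4.242 mm; L = 460 mm.
Weld metal: R_n/Ω = (1/2.0) × 0.6 × 480 × 4.242 × 460 × 10⁻³ = 281 kN.
Base metal (shear rupture): R_n/Ω = (1/2.0) × 0.6 × 490 × 8 × 460 × 10⁻³ = 541 kN.
Governing: weld metal.

R_n/Ω ≈ 281 kN (weld metal governs)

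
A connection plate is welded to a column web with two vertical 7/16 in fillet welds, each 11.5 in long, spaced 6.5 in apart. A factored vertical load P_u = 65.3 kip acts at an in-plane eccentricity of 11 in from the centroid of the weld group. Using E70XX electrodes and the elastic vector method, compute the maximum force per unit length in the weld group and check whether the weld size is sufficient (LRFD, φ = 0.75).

f_max ≈ 11.2 kip/in; NOT adequate

E70XX → F_EXX = 70 ksi.
Total weld length L_w = 23 in. Treat welds as unit-width lines.
Polar moment about centroid: J = 2[d³/12 + d(b/2)²] = 2[11.5³/12 + 11.5×3.25²] = 496.4 in³.
Direct shear f_v = P/L_w = 65.3 / 23 = 2.839 kip/in (vertical).
Torsion M = P·e = 65.3 × 11 = 718.3 kip·in.
Critical point at (x, y) = (3.25, 5.75) from centroid. f_tx = M·y/J = 8.32 kip/in; f_ty = M·x/J = 4.703 kip/in.
Resultant f_max = √[f_tx² + (f_v + f_ty)²] = √[8.32² + (2.839 + 4.703)²] = 11.23 kip/in.
Capacity per unit length: φr_n = 0.75 × 0.6 × 70 × (0.707 × 0.4375) = 9.743 kip/in.
11.23 > 9.743 → NOT adequate.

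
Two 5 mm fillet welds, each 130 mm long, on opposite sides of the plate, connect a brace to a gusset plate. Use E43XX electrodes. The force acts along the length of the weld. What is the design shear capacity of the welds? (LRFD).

E43XX → F_EXX = 430 MPa.
Effective throat t_e = 0.707 × 5 = 3.535 mm.
Total length L = 260 mm; A_we = 3.535 × 260 = 919.1 mm².
F_nw = 0.6 F_EXX = 0.6 × 430 = 258 MPa.
φR_n = 0.75 × 258 × 919.1 × 10⁻³ = 177.8 kN.

φR_n ≈ 178 kN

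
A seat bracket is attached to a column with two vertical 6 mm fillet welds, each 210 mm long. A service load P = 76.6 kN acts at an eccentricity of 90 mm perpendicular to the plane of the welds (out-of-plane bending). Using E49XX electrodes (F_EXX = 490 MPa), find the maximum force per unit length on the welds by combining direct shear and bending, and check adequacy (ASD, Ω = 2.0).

L_w = 2 × 210 = 420 mm; section modulus (unit throat) S = 2 × L²/6 = 14700 mm².
Direct shear f_v = P/L_w = 76.6×10³/420 = 182.4 N/mm.
Moment M = P × e = 76.6×10³ × 90 = 6894000 N·mm; bending f_b = M/S = 469 N/mm.
f_max = √(f_v² + f_b²) = √(182.4² + 469²) = 503.2 N/mm.
r_n/Ω = (1/2.0) × 0.6 × 490 × (0.707 × 6) = 623.6 N/mm → adequate.

f_max ≈ 503 N/mm; adequate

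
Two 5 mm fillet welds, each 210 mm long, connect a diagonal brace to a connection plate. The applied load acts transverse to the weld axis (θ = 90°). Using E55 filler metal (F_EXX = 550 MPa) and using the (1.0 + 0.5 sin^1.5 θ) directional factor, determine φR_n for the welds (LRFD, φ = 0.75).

t_e = 0.707 × 5 = 3.535 mm; A_we = 3.535 × 420 = 1485 mm².
Directional factor: 1.0 + 0.5 sin^1.5(90°) = 1.5.
F_nw = 0.6 × 550 × 1.5 = 495 MPa.
φR_n = 0.75 × 495 × 1485 × 10⁻³ = 551.2 kN.

φR_n ≈ 551 kN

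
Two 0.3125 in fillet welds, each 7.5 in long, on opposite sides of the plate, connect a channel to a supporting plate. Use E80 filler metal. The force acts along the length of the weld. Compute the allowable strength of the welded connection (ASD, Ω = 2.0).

R_n/Ω ≈ 79.5 kip

E80XX → F_EXX = 80 ksi.
Effective throat t_e = 0.707 × 0.3125 = 0.2209 in.
Total length L = 15 in; A_we = 0.2209 × 15 = 3.314 in².
F_nw = 0.6 F_EXX = 0.6 × 80 = 48 ksi.
R_n = 48 × 3.314 = 159.1 kip; R_n/Ω = 159.1/2.0 = 79.54 kip.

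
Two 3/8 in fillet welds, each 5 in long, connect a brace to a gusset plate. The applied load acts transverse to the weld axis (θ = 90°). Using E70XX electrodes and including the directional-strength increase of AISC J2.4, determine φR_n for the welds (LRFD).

E70XX → F_EXX = 70 ksi.
t_e = 0.707 × 0.375 = 0.2651 in; A_we = 0.2651 × 10 = 2.651 in².
Directional factor: 1.0 + 0.5 sin^1.5(90°) = 1.5.
F_nw = 0.6 × 70 × 1.5 = 63 ksi.
φR_n = 0.75 × 63 × 2.651 = 125.3 kip.

φR_n ≈ 125 kip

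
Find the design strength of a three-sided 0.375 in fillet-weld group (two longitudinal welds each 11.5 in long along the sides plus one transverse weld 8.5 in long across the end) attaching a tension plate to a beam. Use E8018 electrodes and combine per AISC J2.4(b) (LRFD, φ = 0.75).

φR_n ≈ 308 kip

E80XX → F_EXX = 80 ksi.
t_e = 0.707 × 0.375 = 0.2651 in.
R_nwl = 0.6 × 80 × 0.2651 × 23 = 292.7 kip (longitudinal, 2 welds).
R_nwt = 0.6 × 80 × 0.2651 × 8.5 = 108.2 kip (transverse, base value).
(i) R_nwl + R_nwt = 400.9 kip; (ii) 0.85 R_nwl + 1.5 R_nwt = 411 kip.
R_n = max = 411 kip [governs: (ii)]; φR_n = 308.3 kip.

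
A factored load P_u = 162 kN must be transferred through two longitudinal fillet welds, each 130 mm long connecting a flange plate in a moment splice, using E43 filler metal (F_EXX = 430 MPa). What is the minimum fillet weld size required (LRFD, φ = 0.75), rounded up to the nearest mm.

Total weld length L = 260 mm.
Required throat t_e = P_u / (φ × 0.6 F_EXX × L) = 162 / (0.75 × 0.6 × 430 × 260 × 10⁻³) = 3.22 mm.
Required leg w = t_e / 0.707 = 4.555 mm → use 5 mm.

w = 5 mm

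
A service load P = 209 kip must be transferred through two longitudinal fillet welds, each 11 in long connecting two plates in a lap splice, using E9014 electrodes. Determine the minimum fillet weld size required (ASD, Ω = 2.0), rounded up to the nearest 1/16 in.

E90XX → F_EXX = 90 ksi.
Total weld length L = 22 in.
Required throat t_e = P × Ω / (0.6 F_EXX × L) = 209 × 2.0 / (0.6 × 90 × 22) = 0.3519 in.
Required leg w = t_e / 0.707 = 0.4977 in → use 1/2 in.

w = 1/2 in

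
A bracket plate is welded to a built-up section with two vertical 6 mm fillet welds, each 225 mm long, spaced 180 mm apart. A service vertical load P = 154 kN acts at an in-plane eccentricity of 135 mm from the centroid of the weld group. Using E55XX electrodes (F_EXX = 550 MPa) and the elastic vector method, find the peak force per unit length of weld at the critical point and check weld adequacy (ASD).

f_max ≈ 800 N/mm; NOT adequate

Total weld length L_w = 450 mm. Treat welds as unit-width lines.
Polar moment about centroid: J = 2[d³/12 + d(b/2)²] = 2[225³/12 + 225×90²] = 5543000 mm³.
Direct shear f_v = P/L_w = 154×10³ / 450 = 342.2 N/mm (vertical).
Torsion M = P·e = 154×10³ × 135 = 20790000 N·mm.
Critical point at (x, y) = (90, 112.5) from centroid. f_tx = M·y/J = 421.9 N/mm; f_ty = M·x/J = 337.5 N/mm.
Resultant f_max = √[f_tx² + (f_v + f_ty)²] = √[421.9² + (342.2 + 337.5)²] = 800.1 N/mm.
Capacity per unit length: r_n/Ω = (1/2.0) × 0.6 × 550 × (0.707 × 6) = 699.9 N/mm.
800.1 > 699.9 → NOT adequate.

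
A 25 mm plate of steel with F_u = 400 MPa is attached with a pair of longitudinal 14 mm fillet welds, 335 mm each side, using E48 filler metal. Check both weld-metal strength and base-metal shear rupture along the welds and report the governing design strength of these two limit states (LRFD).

E48XX → F_EXX = 480 MPa.
t_e = 0.707 × 14 = 9.898 mm; L = 670 mm.
Weld metal: φR_n = 0.75 × 0.6 × 480 × 9.898 × 670 × 10⁻³ = 1432 kN.
Base metal (shear rupture): φR_n = 0.75 × 0.6 × 400 × 25 × 670 × 10⁻³ = 3015 kN.
Governing: weld metal.

φR_n ≈ 1430 kN (weld metal governs)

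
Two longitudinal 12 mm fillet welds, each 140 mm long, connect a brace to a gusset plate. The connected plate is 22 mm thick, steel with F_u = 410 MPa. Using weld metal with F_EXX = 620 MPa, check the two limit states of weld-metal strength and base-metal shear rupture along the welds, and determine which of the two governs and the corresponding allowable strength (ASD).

t_e = 0.707 × 12 = 8.484 mm; L = 280 mm.
Weld metal: R_n/Ω = (1/2.0) × 0.6 × 620 × 8.484 × 280 × 10⁻³ = 441.8 kN.
Base metal (shear rupture): R_n/Ω = (1/2.0) × 0.6 × 410 × 22 × 280 × 10⁻³ = 757.7 kN.
Governing: weld metal.

R_n/Ω ≈ 442 kN (weld metal governs)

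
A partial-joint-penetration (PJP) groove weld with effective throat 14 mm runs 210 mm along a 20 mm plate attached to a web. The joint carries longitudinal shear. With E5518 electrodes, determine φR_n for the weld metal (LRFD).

E55XX → F_EXX = 550 MPa.
Effective throat (given) t_e = 14 mm.
A_we = 14 × 210 = 2940 mm².
F_nw = 0.6 F_EXX = 330 MPa.
φR_n = 0.75 × 330 × 2940 × 10⁻³ = 727.7 kN.

φR_n ≈ 728 kN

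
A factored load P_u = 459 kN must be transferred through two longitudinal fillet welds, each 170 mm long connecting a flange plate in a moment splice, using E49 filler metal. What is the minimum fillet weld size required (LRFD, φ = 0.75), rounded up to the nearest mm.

w = 9 mm

E49XX → F_EXX = 490 MPa.
Total weld length L = 340 mm.
Required throat t_e = P_u / (φ × 0.6 F_EXX × L) = 459 / (0.75 × 0.6 × 490 × 340 × 10⁻³) = 6.122 mm.
Required leg w = t_e / 0.707 = 8.66 mm → use 9 mm.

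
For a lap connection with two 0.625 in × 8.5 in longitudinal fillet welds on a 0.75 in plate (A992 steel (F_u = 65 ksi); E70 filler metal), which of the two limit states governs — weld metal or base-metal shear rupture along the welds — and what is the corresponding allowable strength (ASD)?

E70XX → F_EXX = 70 ksi.
t_e = 0.707 × 0.625 = 0.4419 in; L = 17 in.
Weld metal: R_n/Ω = (1/2.0) × 0.6 × 70 × 0.4419 × 17 = 157.7 kips.
Base metal (shear rupture): R_n/Ω = (1/2.0) × 0.6 × 65 × 0.75 × 17 = 248.6 kips.
Governing: weld metal.

R_n/Ω ≈ 158 kips (weld metal governs)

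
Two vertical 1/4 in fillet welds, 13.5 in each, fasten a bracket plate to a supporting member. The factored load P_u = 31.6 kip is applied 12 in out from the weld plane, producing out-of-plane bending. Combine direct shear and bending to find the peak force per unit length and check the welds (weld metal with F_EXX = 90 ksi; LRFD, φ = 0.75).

f_max ≈ 6.35 kip/in; adequate

L_w = 2 × 13.5 = 27 in; section modulus (unit throat) S = 2 × L²/6 = 60.75 in².
Direct shear f_v = P/L_w = 31.6/27 = 1.17 kip/in.
Moment M = P × e = 31.6 × 12 = 379.2 kip·in; bending f_b = M/S = 6.242 kip/in.
f_max = √(f_v² + f_b²) = √(1.17² + 6.242²) = 6.351 kip/in.
φr_n = 0.75 × 0.6 × 90 × (0.707 × 0.25) = 7.158 kip/in → adequate.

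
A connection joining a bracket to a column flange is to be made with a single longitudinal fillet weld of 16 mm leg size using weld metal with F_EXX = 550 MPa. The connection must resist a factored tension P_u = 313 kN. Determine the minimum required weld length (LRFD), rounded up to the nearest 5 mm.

L = 115 mm

Throat t_e = 0.707 × 16 = 11.31 mm.
φr_n = 0.75 × 0.6 × 550 × 11.31 × 10⁻³ = 2.8 kN/mm.
L_req = P_u / φr_n = 313 / 2.8 = 111.8 mm total.
Round up → use L = 115 mm.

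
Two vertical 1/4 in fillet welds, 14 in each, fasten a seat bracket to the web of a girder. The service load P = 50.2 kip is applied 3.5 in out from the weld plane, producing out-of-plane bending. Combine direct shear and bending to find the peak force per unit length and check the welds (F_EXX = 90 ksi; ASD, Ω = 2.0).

L_w = 2 × 14 = 28 in; section modulus (unit throat) S = 2 × L²/6 = 65.33 in².
Direct shear f_v = P/L_w = 50.2/28 = 1.793 kip/in.
Moment M = P × e = 50.2 × 3.5 = 175.7 kip·in; bending f_b = M/S = 2.689 kip/in.
f_max = √(f_v² + f_b²) = √(1.793² + 2.689²) = 3.232 kip/in.
r_n/Ω = (1/2.0) × 0.6 × 90 × (0.707 × 0.25) = 4.772 kip/in → adequate.

f_max ≈ 3.23 kip/in; adequate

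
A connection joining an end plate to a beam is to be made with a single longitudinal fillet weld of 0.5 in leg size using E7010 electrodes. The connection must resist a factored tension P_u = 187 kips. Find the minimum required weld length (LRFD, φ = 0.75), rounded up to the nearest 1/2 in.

E70XX → F_EXX = 70 ksi.
Throat t_e = 0.707 × 0.5 = 0.3535 in.
φr_n = 0.75 × 0.6 × 70 × 0.3535 = 11.14 kips/in.
L_req = P_u / φr_n = 187 / 11.14 = 16.79 in total.
Round up → use L = 17 in.

L = 17 in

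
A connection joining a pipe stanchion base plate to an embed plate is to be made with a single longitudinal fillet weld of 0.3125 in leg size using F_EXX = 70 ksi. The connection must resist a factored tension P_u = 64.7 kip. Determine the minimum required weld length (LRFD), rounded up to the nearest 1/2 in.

L = 9.5 in

Throat t_e = 0.707 × 0.3125 = 0.2209 in.
φr_n = 0.75 × 0.6 × 70 × 0.2209 = 6.96 kip/in.
L_req = P_u / φr_n = 64.7 / 6.96 = 9.297 in total.
Round up → use L = 9.5 in.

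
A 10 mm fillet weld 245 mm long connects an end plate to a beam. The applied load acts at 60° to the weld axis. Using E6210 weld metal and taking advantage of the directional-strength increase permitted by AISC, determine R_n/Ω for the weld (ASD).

E62XX → F_EXX = 620 MPa.
t_e = 0.707 × 10 = 7.07 mm; A_we = 7.07 × 245 = 1732 mm².
Directional factor: 1.0 + 0.5 sin^1.5(60°) = 1.403.
F_nw = 0.6 × 620 × 1.403 = 521.9 MPa.
R_n/Ω = (521.9 × 1732) / 2.0 × 10⁻³ = 452 kN.

R_n/Ω ≈ 452 kN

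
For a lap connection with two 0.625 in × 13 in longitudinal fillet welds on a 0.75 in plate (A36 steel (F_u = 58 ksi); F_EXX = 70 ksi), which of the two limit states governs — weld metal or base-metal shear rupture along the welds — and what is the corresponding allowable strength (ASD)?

t_e = 0.707 × 0.625 = 0.4419 in; L = 26 in.
Weld metal: R_n/Ω = (1/2.0) × 0.6 × 70 × 0.4419 × 26 = 241.3 kip.
Base metal (shear rupture): R_n/Ω = (1/2.0) × 0.6 × 58 × 0.75 × 26 = 339.3 kip.
Governing: weld metal.

R_n/Ω ≈ 241 kip (weld metal governs)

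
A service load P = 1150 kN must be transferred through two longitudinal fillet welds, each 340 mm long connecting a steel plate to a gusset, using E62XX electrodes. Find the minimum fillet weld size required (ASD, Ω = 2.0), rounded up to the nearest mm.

w = 13 mm

E62XX → F_EXX = 620 MPa.
Total weld length L = 680 mm.
Required throat t_e = P × Ω / (0.6 F_EXX × L) = 1150 × 2.0 / (0.6 × 620 × 680 × 10⁻³) = 9.092 mm.
Required leg w = t_e / 0.707 = 12.86 mm → use 13 mm.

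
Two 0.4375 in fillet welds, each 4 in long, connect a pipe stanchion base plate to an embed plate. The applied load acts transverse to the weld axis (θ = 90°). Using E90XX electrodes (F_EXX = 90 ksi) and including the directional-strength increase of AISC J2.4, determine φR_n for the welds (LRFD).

φR_n ≈ 150 kip

t_e = 0.707 × 0.4375 = 0.3093 in; A_we = 0.3093 × 8 = 2.474 in².
Directional factor: 1.0 + 0.5 sin^1.5(90°) = 1.5.
F_nw = 0.6 × 90 × 1.5 = 81 ksi.
φR_n = 0.75 × 81 × 2.474 = 150.3 kip.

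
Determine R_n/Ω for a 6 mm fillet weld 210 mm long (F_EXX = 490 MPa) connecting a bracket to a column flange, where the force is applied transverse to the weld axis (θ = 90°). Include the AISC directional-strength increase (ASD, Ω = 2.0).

R_n/Ω ≈ 196 kN

t_e = 0.707 × 6 = 4.242 mm; A_we = 4.242 × 210 = 890.8 mm².
Directional factor: 1.0 + 0.5 sin^1.5(90°) = 1.5.
F_nw = 0.6 × 490 × 1.5 = 441 MPa.
R_n/Ω = (441 × 890.8) / 2.0 × 10⁻³ = 196.4 kN.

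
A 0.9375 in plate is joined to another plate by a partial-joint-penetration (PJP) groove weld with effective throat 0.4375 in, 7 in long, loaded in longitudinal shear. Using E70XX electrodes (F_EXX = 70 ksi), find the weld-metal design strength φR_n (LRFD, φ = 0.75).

Effective throat (given) t_e = 0.4375 in.
A_we = 0.4375 × 7 = 3.062 in².
F_nw = 0.6 F_EXX = 42 ksi.
φR_n = 0.75 × 42 × 3.062 = 96.47 kips.

φR_n ≈ 96.5 kips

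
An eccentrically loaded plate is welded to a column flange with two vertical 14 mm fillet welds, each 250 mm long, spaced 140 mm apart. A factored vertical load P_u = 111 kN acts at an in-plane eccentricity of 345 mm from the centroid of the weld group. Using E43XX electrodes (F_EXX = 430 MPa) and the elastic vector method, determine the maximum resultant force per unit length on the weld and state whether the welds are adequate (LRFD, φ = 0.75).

Total weld length L_w = 500 mm. Treat welds as unit-width lines.
Polar moment about centroid: J = 2[d³/12 + d(b/2)²] = 2[250³/12 + 250×70²] = 5054000 mm³.
Direct shear f_v = P/L_w = 111×10³ / 500 = 222 N/mm (vertical).
Torsion M = P·e = 111×10³ × 345 = 38295000 N·mm.
Critical point at (x, y) = (70, 125) from centroid. f_tx = M·y/J = 947.1 N/mm; f_ty = M·x/J = 530.4 N/mm.
Resultant f_max = √[f_tx² + (f_v + f_ty)²] = √[947.1² + (222 + 530.4)²] = 1210 N/mm.
Capacity per unit length: φr_n = 0.75 × 0.6 × 430 × (0.707 × 14) = 1915 N/mm.
1210 ≤ 1915 → adequate.

f_max ≈ 1210 N/mm; adequate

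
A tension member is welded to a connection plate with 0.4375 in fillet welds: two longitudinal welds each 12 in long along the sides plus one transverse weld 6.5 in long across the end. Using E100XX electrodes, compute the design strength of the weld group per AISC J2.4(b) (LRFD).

φR_n ≈ 425 kip

E100XX → F_EXX = 100 ksi.
t_e = 0.707 × 0.4375 = 0.3093 in.
R_nwl = 0.6 × 100 × 0.3093 × 24 = 445.4 kip (longitudinal, 2 welds).
R_nwt = 0.6 × 100 × 0.3093 × 6.5 = 120.6 kip (transverse, base value).
(i) R_nwl + R_nwt = 566 kip; (ii) 0.85 R_nwl + 1.5 R_nwt = 559.5 kip.
R_n = max = 566 kip [governs: (i)]; φR_n = 424.5 kip.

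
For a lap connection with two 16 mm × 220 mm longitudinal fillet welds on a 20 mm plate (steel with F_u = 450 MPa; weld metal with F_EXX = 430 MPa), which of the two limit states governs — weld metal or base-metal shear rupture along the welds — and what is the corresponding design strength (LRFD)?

t_e = 0.707 × 16 = 11.31 mm; L = 440 mm.
Weld metal: φR_n = 0.75 × 0.6 × 430 × 11.31 × 440 × 10⁻³ = 963.1 kN.
Base metal (shear rupture): φR_n = 0.75 × 0.6 × 450 × 20 × 440 × 10⁻³ = 1782 kN.
Governing: weld metal.

φR_n ≈ 963 kN (weld metal governs)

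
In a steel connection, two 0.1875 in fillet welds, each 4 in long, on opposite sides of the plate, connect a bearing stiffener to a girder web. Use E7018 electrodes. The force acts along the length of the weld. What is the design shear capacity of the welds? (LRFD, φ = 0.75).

E70XX → F_EXX = 70 ksi.
Effective throat t_e = 0.707 × 0.1875 = 0.1326 in.
Total length L = 8 in; A_we = 0.1326 × 8 = 1.06 in².
F_nw = 0.6 F_EXX = 0.6 × 70 = 42 ksi.
φR_n = 0.75 × 42 × 1.06 = 33.41 kip.

φR_n ≈ 33.4 kip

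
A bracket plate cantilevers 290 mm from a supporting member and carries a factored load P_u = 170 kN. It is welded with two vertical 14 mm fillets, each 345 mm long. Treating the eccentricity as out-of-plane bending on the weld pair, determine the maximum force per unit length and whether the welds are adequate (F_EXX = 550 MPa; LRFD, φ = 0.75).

L_w = 2 × 345 = 690 mm; section modulus (unit throat) S = 2 × L²/6 = 39680 mm².
Direct shear f_v = P/L_w = 170×10³/690 = 246.4 N/mm.
Moment M = P × e = 170×10³ × 290 = 49300000 N·mm; bending f_b = M/S = 1243 N/mm.
f_max = √(f_v² + f_b²) = √(246.4² + 1243²) = 1267 N/mm.
φr_n = 0.75 × 0.6 × 550 × (0.707 × 14) = 2450 N/mm → adequate.

f_max ≈ 1270 N/mm; adequate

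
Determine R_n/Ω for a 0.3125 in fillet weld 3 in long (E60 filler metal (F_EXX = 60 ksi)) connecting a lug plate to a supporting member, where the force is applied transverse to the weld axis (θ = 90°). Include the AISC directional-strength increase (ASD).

t_e = 0.707 × 0.3125 = 0.2209 in; A_we = 0.2209 × 3 = 0.6628 in².
Directional factor: 1.0 + 0.5 sin^1.5(90°) = 1.5.
F_nw = 0.6 × 60 × 1.5 = 54 ksi.
R_n/Ω = (54 × 0.6628) / 2.0 = 17.9 kips.

R_n/Ω ≈ 17.9 kips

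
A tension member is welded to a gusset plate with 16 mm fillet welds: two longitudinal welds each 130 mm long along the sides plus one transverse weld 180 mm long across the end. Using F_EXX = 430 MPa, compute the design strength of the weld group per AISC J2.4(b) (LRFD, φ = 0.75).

φR_n ≈ 1070 kN

t_e = 0.707 × 16 = 11.31 mm.
R_nwl = 0.6 × 430 × 11.31 × 260 × 10⁻³ = 758.8 kN (longitudinal, 2 welds).
R_nwt = 0.6 × 430 × 11.31 × 180 × 10⁻³ = 525.3 kN (transverse, base value).
(i) R_nwl + R_nwt = 1284 kN; (ii) 0.85 R_nwl + 1.5 R_nwt = 1433 kN.
R_n = max = 1433 kN [governs: (ii)]; φR_n = 1075 kN.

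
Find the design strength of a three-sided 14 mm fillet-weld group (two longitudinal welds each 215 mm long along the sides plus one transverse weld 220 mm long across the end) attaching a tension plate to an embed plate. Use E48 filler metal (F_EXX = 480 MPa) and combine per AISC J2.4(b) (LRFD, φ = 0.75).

t_e = 0.707 × 14 = 9.898 mm.
R_nwl = 0.6 × 480 × 9.898 × 430 × 10⁻³ = 1226 kN (longitudinal, 2 welds).
R_nwt = 0.6 × 480 × 9.898 × 220 × 10⁻³ = 627.1 kN (transverse, base value).
(i) R_nwl + R_nwt = 1853 kN; (ii) 0.85 R_nwl + 1.5 R_nwt = 1983 kN.
R_n = max = 1983 kN [governs: (ii)]; φR_n = 1487 kN.

φR_n ≈ 1490 kN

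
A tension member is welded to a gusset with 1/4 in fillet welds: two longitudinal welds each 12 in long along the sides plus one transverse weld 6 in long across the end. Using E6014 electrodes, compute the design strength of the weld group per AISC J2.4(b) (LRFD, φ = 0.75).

E60XX → F_EXX = 60 ksi.
t_e = 0.707 × 0.25 = 0.1767 in.
R_nwl = 0.6 × 60 × 0.1767 × 24 = 152.7 kip (longitudinal, 2 welds).
R_nwt = 0.6 × 60 × 0.1767 × 6 = 38.18 kip (transverse, base value).
(i) R_nwl + R_nwt = 190.9 kip; (ii) 0.85 R_nwl + 1.5 R_nwt = 187.1 kip.
R_n = max = 190.9 kip [governs: (i)]; φR_n = 143.2 kip.

φR_n ≈ 143 kip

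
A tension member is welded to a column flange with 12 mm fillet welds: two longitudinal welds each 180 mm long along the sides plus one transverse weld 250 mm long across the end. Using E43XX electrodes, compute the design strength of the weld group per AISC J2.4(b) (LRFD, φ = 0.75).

E43XX → F_EXX = 430 MPa.
t_e = 0.707 × 12 = 8.484 mm.
R_nwl = 0.6 × 430 × 8.484 × 360 × 10⁻³ = 788 kN (longitudinal, 2 welds).
R_nwt = 0.6 × 430 × 8.484 × 250 × 10⁻³ = 547.2 kN (transverse, base value).
(i) R_nwl + R_nwt = 1335 kN; (ii) 0.85 R_nwl + 1.5 R_nwt = 1491 kN.
R_n = max = 1491 kN [governs: (ii)]; φR_n = 1118 kN.

φR_n ≈ 1120 kN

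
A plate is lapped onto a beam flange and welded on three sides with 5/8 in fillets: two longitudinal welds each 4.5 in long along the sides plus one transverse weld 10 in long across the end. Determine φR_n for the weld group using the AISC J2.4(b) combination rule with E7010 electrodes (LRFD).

E70XX → F_EXX = 70 ksi.
t_e = 0.707 × 0.625 = 0.4419 in.
R_nwl = 0.6 × 70 × 0.4419 × 9 = 167 kips (longitudinal, 2 welds).
R_nwt = 0.6 × 70 × 0.4419 × 10 = 185.6 kips (transverse, base value).
(i) R_nwl + R_nwt = 352.6 kips; (ii) 0.85 R_nwl + 1.5 R_nwt = 420.4 kips.
R_n = max = 420.4 kips [governs: (ii)]; φR_n = 315.3 kips.

φR_n ≈ 315 kips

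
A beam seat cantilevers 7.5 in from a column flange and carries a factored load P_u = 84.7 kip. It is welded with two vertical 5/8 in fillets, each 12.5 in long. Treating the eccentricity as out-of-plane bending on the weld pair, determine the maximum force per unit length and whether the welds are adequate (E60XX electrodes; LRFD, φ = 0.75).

E60XX → F_EXX = 60 ksi.
L_w = 2 × 12.5 = 25 in; section modulus (unit throat) S = 2 × L²/6 = 52.08 in².
Direct shear f_v = P/L_w = 84.7/25 = 3.388 kip/in.
Moment M = P × e = 84.7 × 7.5 = 635.25 kip·in; bending f_b = M/S = 12.2 kip/in.
f_max = √(f_v² + f_b²) = √(3.388² + 12.2²) = 12.66 kip/in.
φr_n = 0.75 × 0.6 × 60 × (0.707 × 0.625) = 11.93 kip/in → NOT adequate.

f_max ≈ 12.7 kip/in; NOT adequate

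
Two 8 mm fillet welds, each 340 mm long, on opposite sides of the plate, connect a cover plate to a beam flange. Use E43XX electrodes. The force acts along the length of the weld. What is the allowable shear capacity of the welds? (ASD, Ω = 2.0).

R_n/Ω ≈ 496 kN

E43XX → F_EXX = 430 MPa.
Effective throat t_e = 0.707 × 8 = 5.656 mm.
Total length L = 680 mm; A_we = 5.656 × 680 = 3846 mm².
F_nw = 0.6 F_EXX = 0.6 × 430 = 258 MPa.
R_n = 258 × 3846 × 10⁻³ = 992.3 kN; R_n/Ω = 992.3/2.0 = 496.1 kN.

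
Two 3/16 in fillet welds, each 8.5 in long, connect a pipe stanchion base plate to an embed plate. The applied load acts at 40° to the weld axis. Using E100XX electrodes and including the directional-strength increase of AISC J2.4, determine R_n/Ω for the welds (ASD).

E100XX → F_EXX = 100 ksi.
t_e = 0.707 × 0.1875 = 0.1326 in; A_we = 0.1326 × 17 = 2.254 in².
Directional factor: 1.0 + 0.5 sin^1.5(40°) = 1.258.
F_nw = 0.6 × 100 × 1.258 = 75.46 ksi.
R_n/Ω = (75.46 × 2.254) / 2.0 = 85.03 kip.

R_n/Ω ≈ 85 kip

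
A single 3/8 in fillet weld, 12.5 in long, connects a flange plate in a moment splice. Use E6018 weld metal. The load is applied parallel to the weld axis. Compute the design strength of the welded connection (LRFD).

E60XX → F_EXX = 60 ksi.
Effective throat t_e = 0.707 × 0.375 = 0.2651 in.
Total length L = 12.5 in; A_we = 0.2651 × 12.5 = 3.314 in².
F_nw = 0.6 F_EXX = 0.6 × 60 = 36 ksi.
φR_n = 0.75 × 36 × 3.314 = 89.48 kips.

φR_n ≈ 89.5 kips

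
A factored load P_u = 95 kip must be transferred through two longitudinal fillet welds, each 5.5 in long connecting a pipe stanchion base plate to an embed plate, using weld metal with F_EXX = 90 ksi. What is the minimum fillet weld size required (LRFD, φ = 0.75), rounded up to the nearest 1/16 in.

Total weld length L = 11 in.
Required throat t_e = P_u / (φ × 0.6 F_EXX × L) = 95 / (0.75 × 0.6 × 90 × 11) = 0.2132 in.
Required leg w = t_e / 0.707 = 0.3016 in → use 5/16 in.

w = 5/16 in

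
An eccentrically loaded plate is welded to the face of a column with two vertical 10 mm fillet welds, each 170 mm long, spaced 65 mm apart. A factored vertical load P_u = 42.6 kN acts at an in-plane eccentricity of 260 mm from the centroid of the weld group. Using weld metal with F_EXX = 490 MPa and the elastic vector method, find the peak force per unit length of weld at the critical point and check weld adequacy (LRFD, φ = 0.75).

f_max ≈ 908 N/mm; adequate

Total weld length L_w = 340 mm. Treat welds as unit-width lines.
Polar moment about centroid: J = 2[d³/12 + d(b/2)²] = 2[170³/12 + 170×32.5²] = 1178000 mm³.
Direct shear f_v = P/L_w = 42.6×10³ / 340 = 125.3 N/mm (vertical).
Torsion M = P·e = 42.6×10³ × 260 = 11076000 N·mm.
Critical point at (x, y) = (32.5, 85) from centroid. f_tx = M·y/J = 799.2 N/mm; f_ty = M·x/J = 305.6 N/mm.
Resultant f_max = √[f_tx² + (f_v + f_ty)²] = √[799.2² + (125.3 + 305.6)²] = 908 N/mm.
Capacity per unit length: φr_n = 0.75 × 0.6 × 490 × (0.707 × 10) = 1559 N/mm.
908 ≤ 1559 → adequate.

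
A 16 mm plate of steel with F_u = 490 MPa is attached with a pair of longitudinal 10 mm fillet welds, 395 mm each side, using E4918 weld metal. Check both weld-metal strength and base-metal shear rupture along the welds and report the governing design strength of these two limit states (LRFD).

φR_n ≈ 1230 kN (weld metal governs)

E49XX → F_EXX = 490 MPa.
t_e = 0.707 × 10 = 7.07 mm; L = 790 mm.
Weld metal: φR_n = 0.75 × 0.6 × 490 × 7.07 × 790 × 10⁻³ = 1232 kN.
Base metal (shear rupture): φR_n = 0.75 × 0.6 × 490 × 16 × 790 × 10⁻³ = 2787 kN.
Governing: weld metal.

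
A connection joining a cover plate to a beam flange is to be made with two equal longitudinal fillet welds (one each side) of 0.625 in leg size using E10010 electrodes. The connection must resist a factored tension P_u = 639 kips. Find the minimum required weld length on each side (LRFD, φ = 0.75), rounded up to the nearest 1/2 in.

E100XX → F_EXX = 100 ksi.
Throat t_e = 0.707 × 0.625 = 0.4419 in.
φr_n = 0.75 × 0.6 × 100 × 0.4419 = 19.88 kips/in.
L_req = P_u / φr_n = 639 / 19.88 = 32.14 in total.
Per side: 32.14 / 2 = 16.07 in.
Round up → use L = 16.5 in on each side.

L = 16.5 in on each side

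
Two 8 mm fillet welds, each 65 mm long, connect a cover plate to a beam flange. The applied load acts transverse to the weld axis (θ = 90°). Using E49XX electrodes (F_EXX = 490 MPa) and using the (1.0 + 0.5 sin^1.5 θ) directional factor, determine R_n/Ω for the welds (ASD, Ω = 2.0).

t_e = 0.707 × 8 = 5.656 mm; A_we = 5.656 × 130 = 735.3 mm².
Directional factor: 1.0 + 0.5 sin^1.5(90°) = 1.5.
F_nw = 0.6 × 490 × 1.5 = 441 MPa.
R_n/Ω = (441 × 735.3) / 2.0 × 10⁻³ = 162.1 kN.

R_n/Ω ≈ 162 kN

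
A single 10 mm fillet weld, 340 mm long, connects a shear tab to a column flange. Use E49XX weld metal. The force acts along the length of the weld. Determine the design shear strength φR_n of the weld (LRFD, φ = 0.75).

φR_n ≈ 530 kN

E49XX → F_EXX = 490 MPa.
Effective throat t_e = 0.707 × 10 = 7.07 mm.
Total length L = 340 mm; A_we = 7.07 × 340 = 2404 mm².
F_nw = 0.6 F_EXX = 0.6 × 490 = 294 MPa.
φR_n = 0.75 × 294 × 2404 × 10⁻³ = 530 kN.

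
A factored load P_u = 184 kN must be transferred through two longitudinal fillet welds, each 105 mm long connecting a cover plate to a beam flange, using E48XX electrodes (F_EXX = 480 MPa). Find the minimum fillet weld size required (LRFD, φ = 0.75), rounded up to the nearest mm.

Total weld length L = 210 mm.
Required throat t_e = P_u / (φ × 0.6 F_EXX × L) = 184 / (0.75 × 0.6 × 480 × 210 × 10⁻³) = 4.056 mm.
Required leg w = t_e / 0.707 = 5.738 mm → use 6 mm.

w = 6 mm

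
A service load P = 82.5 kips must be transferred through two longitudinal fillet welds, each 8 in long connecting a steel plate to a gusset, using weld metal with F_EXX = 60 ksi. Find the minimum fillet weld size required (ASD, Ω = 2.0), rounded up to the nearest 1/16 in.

Total weld length L = 16 in.
Required throat t_e = P × Ω / (0.6 F_EXX × L) = 82.5 × 2.0 / (0.6 × 60 × 16) = 0.2865 in.
Required leg w = t_e / 0.707 = 0.4052 in → use 7/16 in.

w = 7/16 in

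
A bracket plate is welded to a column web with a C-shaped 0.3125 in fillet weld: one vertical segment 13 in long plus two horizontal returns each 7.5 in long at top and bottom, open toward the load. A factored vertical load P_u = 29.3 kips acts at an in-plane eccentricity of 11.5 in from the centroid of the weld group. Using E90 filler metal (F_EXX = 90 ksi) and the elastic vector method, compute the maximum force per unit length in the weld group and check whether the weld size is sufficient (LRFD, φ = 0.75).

Total weld length L_w = 28 in. Treat welds as unit-width lines.
Centroid: x̄ = 2×7.5×3.75 / 28 = 2.009 in from the vertical weld.
Polar moment about centroid: J = I_x + I_y = [13³/12 + 2×7.5×6.5²] + [13×2.009² + 2(7.5³/12 + 7.5×1.741²)] = 985.1 in³.
Direct shear f_v = P/L_w = 29.3 / 28 = 1.046 kip/in (vertical).
Torsion M = P·e = 29.3 × 11.5 = 336.95 kip·in.
Critical point at (x, y) = (5.491, 6.5) from centroid. f_tx = M·y/J = 2.223 kip/in; f_ty = M·x/J = 1.878 kip/in.
Resultant f_max = √[f_tx² + (f_v + f_ty)²] = √[2.223² + (1.046 + 1.878)²] = 3.674 kip/in.
Capacity per unit length: φr_n = 0.75 × 0.6 × 90 × (0.707 × 0.3125) = 8.948 kip/in.
3.674 ≤ 8.948 → adequate.

f_max ≈ 3.67 kip/in; adequate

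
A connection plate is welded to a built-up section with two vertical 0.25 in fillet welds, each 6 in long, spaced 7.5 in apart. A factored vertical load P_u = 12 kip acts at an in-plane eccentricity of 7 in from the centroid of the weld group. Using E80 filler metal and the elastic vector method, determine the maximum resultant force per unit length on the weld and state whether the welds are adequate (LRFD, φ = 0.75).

E80XX → F_EXX = 80 ksi.
Total weld length L_w = 12 in. Treat welds as unit-width lines.
Polar moment about centroid: J = 2[d³/12 + d(b/2)²] = 2[6³/12 + 6×3.75²] = 204.8 in³.
Direct shear f_v = P/L_w = 12 / 12 = 1 kip/in (vertical).
Torsion M = P·e = 12 × 7 = 84 kip·in.
Critical point at (x, y) = (3.75, 3) from centroid. f_tx = M·y/J = 1.231 kip/in; f_ty = M·x/J = 1.538 kip/in.
Resultant f_max = √[f_tx² + (f_v + f_ty)²] = √[1.231² + (1 + 1.538)²] = 2.821 kip/in.
Capacity per unit length: φr_n = 0.75 × 0.6 × 80 × (0.707 × 0.25) = 6.363 kip/in.
2.821 ≤ 6.363 → adequate.

f_max ≈ 2.82 kip/in; adequate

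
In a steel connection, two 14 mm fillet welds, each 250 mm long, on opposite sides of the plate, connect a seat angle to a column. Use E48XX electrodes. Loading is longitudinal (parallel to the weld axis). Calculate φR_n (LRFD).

E48XX → F_EXX = 480 MPa.
Effective throat t_e = 0.707 × 14 = 9.898 mm.
Total length L = 500 mm; A_we = 9.898 × 500 = 4949 mm².
F_nw = 0.6 F_EXX = 0.6 × 480 = 288 MPa.
φR_n = 0.75 × 288 × 4949 × 10⁻³ = 1069 kN.

φR_n ≈ 1070 kN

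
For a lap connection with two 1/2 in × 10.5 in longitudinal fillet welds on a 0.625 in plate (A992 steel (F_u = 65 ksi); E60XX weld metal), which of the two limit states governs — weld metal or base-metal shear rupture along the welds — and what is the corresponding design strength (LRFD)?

E60XX → F_EXX = 60 ksi.
t_e = 0.707 × 0.5 = 0.3535 in; L = 21 in.
Weld metal: φR_n = 0.75 × 0.6 × 60 × 0.3535 × 21 = 200.4 kips.
Base metal (shear rupture): φR_n = 0.75 × 0.6 × 65 × 0.625 × 21 = 383.9 kips.
Governing: weld metal.

φR_n ≈ 200 kips (weld metal governs)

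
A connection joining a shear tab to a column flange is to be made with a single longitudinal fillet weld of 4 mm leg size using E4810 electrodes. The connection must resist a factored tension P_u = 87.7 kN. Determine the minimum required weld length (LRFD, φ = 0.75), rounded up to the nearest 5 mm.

E48XX → F_EXX = 480 MPa.
Throat t_e = 0.707 × 4 = 2.828 mm.
φr_n = 0.75 × 0.6 × 480 × 2.828 × 10⁻³ = 0.6108 kN/mm.
L_req = P_u / φr_n = 87.7 / 0.6108 = 143.6 mm total.
Round up → use L = 145 mm.

L = 145 mm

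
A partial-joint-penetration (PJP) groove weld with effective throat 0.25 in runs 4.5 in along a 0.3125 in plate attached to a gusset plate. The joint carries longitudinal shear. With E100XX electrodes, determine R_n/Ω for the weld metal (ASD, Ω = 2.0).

E100XX → F_EXX = 100 ksi.
Effective throat (given) t_e = 0.25 in.
A_we = 0.25 × 4.5 = 1.125 in².
F_nw = 0.6 F_EXX = 60 ksi.
R_n/Ω = (60 × 1.125) / 2.0 = 33.75 kips.

R_n/Ω ≈ 33.8 kips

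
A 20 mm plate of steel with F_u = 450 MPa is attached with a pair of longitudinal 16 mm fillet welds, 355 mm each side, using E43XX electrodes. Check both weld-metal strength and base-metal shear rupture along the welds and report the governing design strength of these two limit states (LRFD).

E43XX → F_EXX = 430 MPa.
t_e = 0.707 × 16 = 11.31 mm; L = 710 mm.
Weld metal: φR_n = 0.75 × 0.6 × 430 × 11.31 × 710 × 10⁻³ = 1554 kN.
Base metal (shear rupture): φR_n = 0.75 × 0.6 × 450 × 20 × 710 × 10⁻³ = 2876 kN.
Governing: weld metal.

φR_n ≈ 1550 kN (weld metal governs)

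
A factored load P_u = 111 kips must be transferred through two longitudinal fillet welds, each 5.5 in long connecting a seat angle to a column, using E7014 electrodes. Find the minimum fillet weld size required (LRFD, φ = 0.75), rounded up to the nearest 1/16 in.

E70XX → F_EXX = 70 ksi.
Total weld length L = 11 in.
Required throat t_e = P_u / (φ × 0.6 F_EXX × L) = 111 / (0.75 × 0.6 × 70 × 11) = 0.3203 in.
Required leg w = t_e / 0.707 = 0.4531 in → use 1/2 in.

w = 1/2 in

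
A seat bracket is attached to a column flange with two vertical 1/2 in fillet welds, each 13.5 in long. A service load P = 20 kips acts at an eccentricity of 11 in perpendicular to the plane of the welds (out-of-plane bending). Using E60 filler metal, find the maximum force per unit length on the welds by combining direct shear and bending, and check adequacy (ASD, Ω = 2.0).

E60XX → F_EXX = 60 ksi.
L_w = 2 × 13.5 = 27 in; section modulus (unit throat) S = 2 × L²/6 = 60.75 in².
Direct shear f_v = P/L_w = 20/27 = 0.7407 kip/in.
Moment M = P × e = 20 × 11 = 220 kip·in; bending f_b = M/S = 3.621 kip/in.
f_max = √(f_v² + f_b²) = √(0.7407² + 3.621²) = 3.696 kip/in.
r_n/Ω = (1/2.0) × 0.6 × 60 × (0.707 × 0.5) = 6.363 kip/in → adequate.

f_max ≈ 3.7 kip/in; adequate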